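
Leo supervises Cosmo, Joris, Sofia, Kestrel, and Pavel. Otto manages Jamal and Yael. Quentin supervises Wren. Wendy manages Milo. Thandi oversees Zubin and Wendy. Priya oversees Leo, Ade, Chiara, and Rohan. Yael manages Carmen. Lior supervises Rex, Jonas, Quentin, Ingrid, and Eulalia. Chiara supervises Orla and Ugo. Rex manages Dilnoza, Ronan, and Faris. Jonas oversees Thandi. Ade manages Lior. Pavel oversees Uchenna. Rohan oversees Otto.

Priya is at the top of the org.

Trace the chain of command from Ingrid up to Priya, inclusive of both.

Ingrid -> Lior -> Ade -> Priya

Ingrid reports to Lior. Lior reports to Ade. Ade reports to Priya. Priya is at the top.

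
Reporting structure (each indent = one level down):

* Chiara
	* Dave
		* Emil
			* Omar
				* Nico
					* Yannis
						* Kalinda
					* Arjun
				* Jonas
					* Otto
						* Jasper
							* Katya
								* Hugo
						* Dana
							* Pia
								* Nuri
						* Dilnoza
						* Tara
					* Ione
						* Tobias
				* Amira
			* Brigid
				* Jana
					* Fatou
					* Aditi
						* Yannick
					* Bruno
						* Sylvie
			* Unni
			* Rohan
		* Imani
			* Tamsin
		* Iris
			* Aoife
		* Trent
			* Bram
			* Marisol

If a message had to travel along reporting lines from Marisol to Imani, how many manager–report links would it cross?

3

Marisol is 2 levels below Dave, and Imani is 1 level below Dave (their lowest common manager). The shortest path runs up from Marisol to Dave and back down to Imani: 2 + 1 = 3 links.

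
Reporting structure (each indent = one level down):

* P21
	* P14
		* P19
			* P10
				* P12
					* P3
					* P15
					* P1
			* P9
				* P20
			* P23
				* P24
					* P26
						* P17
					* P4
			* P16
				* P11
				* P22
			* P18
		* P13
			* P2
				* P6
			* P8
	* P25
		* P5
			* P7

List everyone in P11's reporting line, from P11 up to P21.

P11 reports to P16. P16 reports to P19. P19 reports to P14. P14 reports to P21. P21 is at the top.

P11 -> P16 -> P19 -> P14 -> P21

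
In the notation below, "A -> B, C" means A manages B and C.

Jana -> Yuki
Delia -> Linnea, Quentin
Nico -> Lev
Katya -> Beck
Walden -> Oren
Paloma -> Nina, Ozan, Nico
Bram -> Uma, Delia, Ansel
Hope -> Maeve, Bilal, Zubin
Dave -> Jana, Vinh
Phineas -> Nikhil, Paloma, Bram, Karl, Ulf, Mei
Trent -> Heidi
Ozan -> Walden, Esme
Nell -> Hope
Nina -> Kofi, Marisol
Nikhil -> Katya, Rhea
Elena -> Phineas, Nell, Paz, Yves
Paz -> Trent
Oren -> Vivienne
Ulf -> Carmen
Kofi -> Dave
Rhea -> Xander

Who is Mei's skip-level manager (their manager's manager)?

Mei reports to Phineas, and Phineas reports to Elena. So Mei's skip-level manager is Elena.

Elena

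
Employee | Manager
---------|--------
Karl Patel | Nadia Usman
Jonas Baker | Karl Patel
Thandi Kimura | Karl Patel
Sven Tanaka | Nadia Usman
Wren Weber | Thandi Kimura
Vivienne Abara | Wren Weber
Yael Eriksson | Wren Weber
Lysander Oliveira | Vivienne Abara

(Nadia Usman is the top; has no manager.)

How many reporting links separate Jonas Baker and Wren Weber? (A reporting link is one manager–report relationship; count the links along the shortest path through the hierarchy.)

Jonas Baker is 1 level below Karl Patel, and Wren Weber is 2 levels below Karl Patel (their lowest common manager). The shortest path runs up from Jonas Baker to Karl Patel and back down to Wren Weber: 1 + 2 = 3 links.

3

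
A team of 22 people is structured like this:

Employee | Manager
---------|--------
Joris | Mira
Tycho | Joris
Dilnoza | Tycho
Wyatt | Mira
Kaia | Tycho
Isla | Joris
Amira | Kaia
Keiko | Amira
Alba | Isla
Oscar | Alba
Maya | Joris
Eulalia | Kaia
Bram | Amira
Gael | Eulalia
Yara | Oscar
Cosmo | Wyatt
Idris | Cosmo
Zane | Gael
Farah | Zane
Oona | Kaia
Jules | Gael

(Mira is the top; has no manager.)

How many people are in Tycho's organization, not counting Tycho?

11

Tycho directly manages Dilnoza, Kaia. Dilnoza has no reports. Under Kaia: Oona, Eulalia, Gael, Jules, Zane, Farah, Amira, Bram, Keiko (9). So Tycho's organization is 2 direct reports plus everyone under them: 1 + 10 = 11.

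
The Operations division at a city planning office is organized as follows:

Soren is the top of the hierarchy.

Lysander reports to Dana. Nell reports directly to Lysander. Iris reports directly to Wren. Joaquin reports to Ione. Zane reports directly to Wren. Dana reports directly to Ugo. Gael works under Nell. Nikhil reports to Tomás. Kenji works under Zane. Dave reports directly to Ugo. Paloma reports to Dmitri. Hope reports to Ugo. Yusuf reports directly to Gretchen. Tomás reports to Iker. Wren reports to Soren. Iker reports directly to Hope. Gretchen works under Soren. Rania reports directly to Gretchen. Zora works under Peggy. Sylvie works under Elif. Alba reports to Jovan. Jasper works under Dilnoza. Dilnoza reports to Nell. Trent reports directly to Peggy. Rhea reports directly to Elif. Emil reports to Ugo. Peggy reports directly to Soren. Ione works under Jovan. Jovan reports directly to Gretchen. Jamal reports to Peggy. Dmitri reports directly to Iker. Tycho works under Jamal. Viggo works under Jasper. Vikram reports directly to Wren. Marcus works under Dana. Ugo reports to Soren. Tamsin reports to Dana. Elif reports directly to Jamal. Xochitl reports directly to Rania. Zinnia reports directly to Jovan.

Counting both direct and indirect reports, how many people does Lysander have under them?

Lysander directly manages Nell. Under Nell: Gael, Dilnoza, Jasper, Viggo (4). That's 5 in total.

5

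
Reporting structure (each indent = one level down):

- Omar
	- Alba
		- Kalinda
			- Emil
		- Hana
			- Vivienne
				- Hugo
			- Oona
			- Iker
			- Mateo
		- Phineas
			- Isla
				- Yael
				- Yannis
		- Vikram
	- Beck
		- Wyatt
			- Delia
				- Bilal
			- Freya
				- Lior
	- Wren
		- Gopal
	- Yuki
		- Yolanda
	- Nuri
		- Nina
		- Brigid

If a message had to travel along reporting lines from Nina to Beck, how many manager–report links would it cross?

3

Nina is 2 levels below Omar, and Beck is 1 level below Omar (their lowest common manager). The shortest path runs up from Nina to Omar and back down to Beck: 2 + 1 = 3 links.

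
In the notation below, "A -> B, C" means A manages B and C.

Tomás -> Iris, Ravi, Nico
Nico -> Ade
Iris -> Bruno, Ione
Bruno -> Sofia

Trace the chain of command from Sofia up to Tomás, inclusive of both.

Sofia -> Bruno -> Iris -> Tomás

Sofia reports to Bruno. Bruno reports to Iris. Iris reports to Tomás. Tomás is at the top.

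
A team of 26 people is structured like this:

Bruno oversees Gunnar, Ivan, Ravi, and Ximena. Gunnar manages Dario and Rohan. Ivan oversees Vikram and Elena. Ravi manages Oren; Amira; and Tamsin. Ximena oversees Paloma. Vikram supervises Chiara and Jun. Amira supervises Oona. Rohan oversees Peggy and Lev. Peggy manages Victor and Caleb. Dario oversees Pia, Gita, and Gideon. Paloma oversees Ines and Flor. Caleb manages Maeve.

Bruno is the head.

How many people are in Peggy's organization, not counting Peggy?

Peggy directly manages Victor, Caleb. Victor has no reports. Under Caleb: Maeve (1). So Peggy's organization is 2 direct reports plus everyone under them: 1 + 2 = 3.

3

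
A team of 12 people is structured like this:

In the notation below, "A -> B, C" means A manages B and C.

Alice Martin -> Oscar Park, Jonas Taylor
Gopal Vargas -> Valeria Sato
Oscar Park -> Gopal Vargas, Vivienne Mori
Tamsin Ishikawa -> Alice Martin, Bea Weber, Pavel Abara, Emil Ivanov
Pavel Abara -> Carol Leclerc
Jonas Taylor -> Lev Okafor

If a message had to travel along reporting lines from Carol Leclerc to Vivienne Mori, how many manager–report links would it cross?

5

Carol Leclerc is 2 levels below Tamsin Ishikawa, and Vivienne Mori is 3 levels below Tamsin Ishikawa (their lowest common manager). The shortest path runs up from Carol Leclerc to Tamsin Ishikawa and back down to Vivienne Mori: 2 + 3 = 5 links.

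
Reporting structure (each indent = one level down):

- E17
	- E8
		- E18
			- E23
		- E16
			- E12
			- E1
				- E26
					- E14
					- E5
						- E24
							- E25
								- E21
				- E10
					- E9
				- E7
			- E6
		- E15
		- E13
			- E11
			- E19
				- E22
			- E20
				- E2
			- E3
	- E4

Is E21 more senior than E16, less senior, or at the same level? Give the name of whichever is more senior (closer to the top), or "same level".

E16

E21 is 8 levels below E17; E16 is 2. E16 is higher.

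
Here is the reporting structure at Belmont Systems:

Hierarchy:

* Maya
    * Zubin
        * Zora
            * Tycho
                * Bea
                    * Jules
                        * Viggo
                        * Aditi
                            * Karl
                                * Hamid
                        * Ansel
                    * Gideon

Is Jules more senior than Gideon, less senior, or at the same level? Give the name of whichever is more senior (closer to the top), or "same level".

same level

Both Jules and Gideon are 5 levels below Maya.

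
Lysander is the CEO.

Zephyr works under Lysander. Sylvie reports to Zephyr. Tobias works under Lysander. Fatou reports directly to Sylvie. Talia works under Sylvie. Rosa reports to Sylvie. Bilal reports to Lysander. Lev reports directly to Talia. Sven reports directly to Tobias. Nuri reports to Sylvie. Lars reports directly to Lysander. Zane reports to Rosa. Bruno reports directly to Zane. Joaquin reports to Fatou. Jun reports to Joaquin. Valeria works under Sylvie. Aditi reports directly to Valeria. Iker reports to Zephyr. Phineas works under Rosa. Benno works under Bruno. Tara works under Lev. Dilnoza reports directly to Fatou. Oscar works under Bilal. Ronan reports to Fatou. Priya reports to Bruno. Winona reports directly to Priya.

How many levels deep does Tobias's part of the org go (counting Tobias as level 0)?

1

The longest chain under Tobias runs Tobias → Sven, which is 1 level below Tobias.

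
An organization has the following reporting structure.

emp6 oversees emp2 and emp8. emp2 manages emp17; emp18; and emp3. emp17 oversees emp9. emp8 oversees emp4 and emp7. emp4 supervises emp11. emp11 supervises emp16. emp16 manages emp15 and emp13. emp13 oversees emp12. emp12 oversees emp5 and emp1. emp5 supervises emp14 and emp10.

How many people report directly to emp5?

2

emp5 directly manages emp14, emp10. That is 2 direct reports.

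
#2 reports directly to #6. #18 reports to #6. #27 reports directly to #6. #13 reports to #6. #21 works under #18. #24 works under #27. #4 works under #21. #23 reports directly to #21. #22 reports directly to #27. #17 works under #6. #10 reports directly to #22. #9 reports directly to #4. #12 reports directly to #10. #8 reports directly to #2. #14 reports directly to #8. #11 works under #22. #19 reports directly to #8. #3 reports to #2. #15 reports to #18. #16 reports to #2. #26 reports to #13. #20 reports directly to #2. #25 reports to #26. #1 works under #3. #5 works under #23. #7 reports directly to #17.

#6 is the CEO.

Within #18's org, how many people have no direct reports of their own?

3

The people in #18's organization with no one reporting to them are #15, #5, #9. That is 3.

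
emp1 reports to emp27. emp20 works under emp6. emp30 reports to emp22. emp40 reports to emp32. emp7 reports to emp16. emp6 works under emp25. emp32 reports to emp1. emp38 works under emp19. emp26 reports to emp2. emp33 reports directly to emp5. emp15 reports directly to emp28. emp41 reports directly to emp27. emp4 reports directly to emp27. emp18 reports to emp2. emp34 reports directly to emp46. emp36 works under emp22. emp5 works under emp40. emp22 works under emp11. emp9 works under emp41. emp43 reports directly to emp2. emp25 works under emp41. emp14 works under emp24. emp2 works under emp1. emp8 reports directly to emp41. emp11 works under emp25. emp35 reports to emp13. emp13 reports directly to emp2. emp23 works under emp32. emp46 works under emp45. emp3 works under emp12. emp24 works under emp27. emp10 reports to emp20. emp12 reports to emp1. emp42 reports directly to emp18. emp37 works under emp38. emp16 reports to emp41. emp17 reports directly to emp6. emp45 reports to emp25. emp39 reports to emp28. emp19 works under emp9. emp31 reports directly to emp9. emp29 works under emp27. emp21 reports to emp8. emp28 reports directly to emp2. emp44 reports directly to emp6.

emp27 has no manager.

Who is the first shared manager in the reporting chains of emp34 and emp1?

emp34's chain of managers is emp46, emp45, emp25, emp41, emp27. emp1's chain of managers is emp27. The first manager that appears in both chains is emp27.

emp27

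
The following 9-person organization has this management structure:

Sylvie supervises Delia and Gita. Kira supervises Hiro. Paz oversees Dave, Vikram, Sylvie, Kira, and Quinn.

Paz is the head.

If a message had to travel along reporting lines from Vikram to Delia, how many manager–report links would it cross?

Vikram is 1 level below Paz, and Delia is 2 levels below Paz (their lowest common manager). The shortest path runs up from Vikram to Paz and back down to Delia: 1 + 2 = 3 links.

3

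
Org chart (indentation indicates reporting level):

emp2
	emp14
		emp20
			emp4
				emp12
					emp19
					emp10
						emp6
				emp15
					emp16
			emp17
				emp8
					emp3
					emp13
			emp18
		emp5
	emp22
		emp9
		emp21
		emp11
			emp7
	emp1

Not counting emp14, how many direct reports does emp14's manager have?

2

emp14 reports to emp2. emp2's other direct reports are emp22, emp1 — 2 peers.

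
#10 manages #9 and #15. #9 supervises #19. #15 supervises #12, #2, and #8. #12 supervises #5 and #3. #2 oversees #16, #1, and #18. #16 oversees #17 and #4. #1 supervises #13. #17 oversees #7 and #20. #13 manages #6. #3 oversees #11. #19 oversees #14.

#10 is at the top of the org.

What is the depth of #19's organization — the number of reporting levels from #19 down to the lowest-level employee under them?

1

The longest chain under #19 runs #19 → #14, which is 1 level below #19.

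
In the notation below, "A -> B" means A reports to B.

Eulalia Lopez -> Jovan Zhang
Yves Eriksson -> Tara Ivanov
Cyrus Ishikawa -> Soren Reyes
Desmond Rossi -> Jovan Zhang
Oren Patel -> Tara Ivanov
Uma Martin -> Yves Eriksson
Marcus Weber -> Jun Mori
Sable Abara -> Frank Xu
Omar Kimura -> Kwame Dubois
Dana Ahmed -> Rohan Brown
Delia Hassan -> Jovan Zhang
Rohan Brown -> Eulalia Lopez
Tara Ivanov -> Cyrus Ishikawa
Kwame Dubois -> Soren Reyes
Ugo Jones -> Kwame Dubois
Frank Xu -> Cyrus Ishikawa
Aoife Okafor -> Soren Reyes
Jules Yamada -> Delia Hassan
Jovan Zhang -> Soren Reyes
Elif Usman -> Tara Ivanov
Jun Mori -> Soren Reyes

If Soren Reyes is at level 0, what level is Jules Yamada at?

3

Chain from Jules Yamada up to Soren Reyes: Jules Yamada → Delia Hassan → Jovan Zhang → Soren Reyes. That is 3 steps up, so Jules Yamada is 3 levels below Soren Reyes.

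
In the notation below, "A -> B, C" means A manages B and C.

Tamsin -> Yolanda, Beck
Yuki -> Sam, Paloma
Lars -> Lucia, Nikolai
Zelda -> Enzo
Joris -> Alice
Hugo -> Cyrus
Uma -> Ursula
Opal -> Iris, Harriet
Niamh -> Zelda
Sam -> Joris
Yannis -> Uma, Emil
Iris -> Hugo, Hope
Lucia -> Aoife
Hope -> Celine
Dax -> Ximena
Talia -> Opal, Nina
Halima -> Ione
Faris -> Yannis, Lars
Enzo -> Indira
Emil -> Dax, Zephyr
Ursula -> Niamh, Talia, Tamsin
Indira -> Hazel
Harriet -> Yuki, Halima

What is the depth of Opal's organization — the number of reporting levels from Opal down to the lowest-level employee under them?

The longest chain under Opal runs Opal → Harriet → Yuki → Sam → Joris → Alice, which is 5 levels below Opal.

5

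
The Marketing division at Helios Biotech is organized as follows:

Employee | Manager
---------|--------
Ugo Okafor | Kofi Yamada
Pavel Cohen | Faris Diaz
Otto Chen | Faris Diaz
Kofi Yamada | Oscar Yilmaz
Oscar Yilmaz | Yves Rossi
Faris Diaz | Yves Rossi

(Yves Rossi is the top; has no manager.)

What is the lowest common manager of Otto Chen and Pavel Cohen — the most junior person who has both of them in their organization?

Faris Diaz

Otto Chen's chain of managers is Faris Diaz, Yves Rossi. Pavel Cohen's chain of managers is Faris Diaz, Yves Rossi. The first manager that appears in both chains is Faris Diaz.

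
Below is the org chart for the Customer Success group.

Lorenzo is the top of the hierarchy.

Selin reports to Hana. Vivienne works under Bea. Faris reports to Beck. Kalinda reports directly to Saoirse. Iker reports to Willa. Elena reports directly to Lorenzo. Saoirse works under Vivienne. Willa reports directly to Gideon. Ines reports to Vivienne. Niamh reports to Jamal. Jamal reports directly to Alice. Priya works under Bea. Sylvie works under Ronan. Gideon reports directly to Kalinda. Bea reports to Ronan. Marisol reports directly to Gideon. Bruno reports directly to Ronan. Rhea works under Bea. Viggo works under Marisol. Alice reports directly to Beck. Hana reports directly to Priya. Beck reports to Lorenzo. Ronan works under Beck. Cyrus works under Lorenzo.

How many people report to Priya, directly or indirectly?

Priya directly manages Hana. Under Hana: Selin (1). That's 2 in total.

2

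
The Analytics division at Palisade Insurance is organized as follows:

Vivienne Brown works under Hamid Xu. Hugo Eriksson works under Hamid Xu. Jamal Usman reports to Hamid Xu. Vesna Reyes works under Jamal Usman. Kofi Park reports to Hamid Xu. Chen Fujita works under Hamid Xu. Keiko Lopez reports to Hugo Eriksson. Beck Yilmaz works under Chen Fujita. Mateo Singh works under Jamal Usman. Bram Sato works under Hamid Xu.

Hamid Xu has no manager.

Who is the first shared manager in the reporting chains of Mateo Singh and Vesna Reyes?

Jamal Usman

Mateo Singh's chain of managers is Jamal Usman, Hamid Xu. Vesna Reyes's chain of managers is Jamal Usman, Hamid Xu. The first manager that appears in both chains is Jamal Usman.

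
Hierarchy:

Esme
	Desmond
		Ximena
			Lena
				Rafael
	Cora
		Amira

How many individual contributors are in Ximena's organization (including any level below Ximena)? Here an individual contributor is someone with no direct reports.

1

The only person in Ximena's organization with no one reporting to them is Rafael. That is 1.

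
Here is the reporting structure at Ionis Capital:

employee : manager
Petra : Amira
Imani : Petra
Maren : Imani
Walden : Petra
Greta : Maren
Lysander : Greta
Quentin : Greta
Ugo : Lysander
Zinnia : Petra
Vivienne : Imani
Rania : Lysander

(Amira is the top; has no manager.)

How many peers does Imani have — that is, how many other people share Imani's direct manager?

Imani reports to Petra. Petra's other direct reports are Walden, Zinnia — 2 peers.

2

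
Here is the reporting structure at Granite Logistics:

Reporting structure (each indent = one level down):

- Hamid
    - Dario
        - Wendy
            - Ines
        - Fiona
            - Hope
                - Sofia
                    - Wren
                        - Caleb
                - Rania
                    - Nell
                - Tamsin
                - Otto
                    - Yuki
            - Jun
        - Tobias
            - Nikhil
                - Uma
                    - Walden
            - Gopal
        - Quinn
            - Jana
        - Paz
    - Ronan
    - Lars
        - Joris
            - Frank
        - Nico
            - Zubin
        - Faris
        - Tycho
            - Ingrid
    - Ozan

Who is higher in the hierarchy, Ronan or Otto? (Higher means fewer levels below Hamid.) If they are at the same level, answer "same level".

Ronan is 1 level below Hamid; Otto is 4. Ronan is higher.

Ronan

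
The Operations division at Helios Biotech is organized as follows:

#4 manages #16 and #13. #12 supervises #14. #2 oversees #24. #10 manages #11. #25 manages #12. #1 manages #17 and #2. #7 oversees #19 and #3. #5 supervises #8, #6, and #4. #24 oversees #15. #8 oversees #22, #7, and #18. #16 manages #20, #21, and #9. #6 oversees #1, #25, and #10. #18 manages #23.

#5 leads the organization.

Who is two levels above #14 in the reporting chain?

#25

#14 reports to #12, and #12 reports to #25. So #14's skip-level manager is #25.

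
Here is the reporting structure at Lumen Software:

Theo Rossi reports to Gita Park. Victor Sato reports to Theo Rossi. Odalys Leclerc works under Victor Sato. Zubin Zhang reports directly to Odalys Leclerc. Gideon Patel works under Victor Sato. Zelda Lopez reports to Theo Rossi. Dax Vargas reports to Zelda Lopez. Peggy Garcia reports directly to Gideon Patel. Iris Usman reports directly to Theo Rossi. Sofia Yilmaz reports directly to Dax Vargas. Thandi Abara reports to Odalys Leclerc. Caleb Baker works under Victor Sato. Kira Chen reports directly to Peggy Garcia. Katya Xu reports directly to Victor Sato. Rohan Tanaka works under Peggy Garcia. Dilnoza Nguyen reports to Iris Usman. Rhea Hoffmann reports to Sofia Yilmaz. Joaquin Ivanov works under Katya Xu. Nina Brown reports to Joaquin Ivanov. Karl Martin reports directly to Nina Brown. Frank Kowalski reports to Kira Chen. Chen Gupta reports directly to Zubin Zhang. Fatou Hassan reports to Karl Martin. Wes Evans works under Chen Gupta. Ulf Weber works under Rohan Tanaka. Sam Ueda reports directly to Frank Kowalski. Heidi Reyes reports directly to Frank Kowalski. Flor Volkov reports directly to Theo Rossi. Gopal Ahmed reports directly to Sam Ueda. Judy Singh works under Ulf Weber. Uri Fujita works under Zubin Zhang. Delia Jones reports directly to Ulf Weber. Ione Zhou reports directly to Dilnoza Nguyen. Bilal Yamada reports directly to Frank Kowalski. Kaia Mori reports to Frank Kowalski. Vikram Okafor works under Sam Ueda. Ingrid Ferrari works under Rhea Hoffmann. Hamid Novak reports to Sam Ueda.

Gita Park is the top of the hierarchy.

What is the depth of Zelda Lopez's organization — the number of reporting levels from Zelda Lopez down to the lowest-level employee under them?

4

The longest chain under Zelda Lopez runs Zelda Lopez → Dax Vargas → Sofia Yilmaz → Rhea Hoffmann → Ingrid Ferrari, which is 4 levels below Zelda Lopez.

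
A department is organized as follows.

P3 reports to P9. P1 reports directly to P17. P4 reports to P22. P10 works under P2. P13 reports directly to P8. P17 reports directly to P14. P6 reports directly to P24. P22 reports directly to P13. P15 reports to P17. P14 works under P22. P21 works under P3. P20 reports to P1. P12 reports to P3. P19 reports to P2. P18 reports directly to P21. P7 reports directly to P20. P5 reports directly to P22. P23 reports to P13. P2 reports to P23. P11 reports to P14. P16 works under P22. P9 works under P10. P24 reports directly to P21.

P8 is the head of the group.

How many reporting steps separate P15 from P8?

Chain from P15 up to P8: P15 → P17 → P14 → P22 → P13 → P8. That is 5 steps up, so P15 is 5 levels below P8.

5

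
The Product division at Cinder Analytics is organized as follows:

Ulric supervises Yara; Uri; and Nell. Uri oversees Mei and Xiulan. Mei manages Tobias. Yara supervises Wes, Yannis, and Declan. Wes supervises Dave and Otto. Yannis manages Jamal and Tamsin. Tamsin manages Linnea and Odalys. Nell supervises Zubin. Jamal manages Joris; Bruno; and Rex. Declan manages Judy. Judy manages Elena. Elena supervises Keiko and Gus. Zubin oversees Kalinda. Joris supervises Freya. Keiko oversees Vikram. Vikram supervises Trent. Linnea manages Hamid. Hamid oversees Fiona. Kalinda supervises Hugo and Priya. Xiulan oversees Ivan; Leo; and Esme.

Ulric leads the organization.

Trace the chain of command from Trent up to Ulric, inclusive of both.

Trent reports to Vikram. Vikram reports to Keiko. Keiko reports to Elena. Elena reports to Judy. Judy reports to Declan. Declan reports to Yara. Yara reports to Ulric. Ulric is at the top.

Trent -> Vikram -> Keiko -> Elena -> Judy -> Declan -> Yara -> Ulric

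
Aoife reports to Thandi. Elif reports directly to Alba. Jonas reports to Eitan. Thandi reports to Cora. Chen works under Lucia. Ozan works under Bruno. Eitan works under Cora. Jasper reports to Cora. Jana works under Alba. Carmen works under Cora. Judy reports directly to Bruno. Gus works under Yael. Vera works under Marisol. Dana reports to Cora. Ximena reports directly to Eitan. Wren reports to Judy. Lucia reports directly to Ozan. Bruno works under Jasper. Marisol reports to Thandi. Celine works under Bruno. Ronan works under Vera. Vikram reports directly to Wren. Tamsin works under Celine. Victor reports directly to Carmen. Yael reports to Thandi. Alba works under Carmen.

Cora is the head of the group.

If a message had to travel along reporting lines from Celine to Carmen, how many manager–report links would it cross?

4

Celine is 3 levels below Cora, and Carmen is 1 level below Cora (their lowest common manager). The shortest path runs up from Celine to Cora and back down to Carmen: 3 + 1 = 4 links.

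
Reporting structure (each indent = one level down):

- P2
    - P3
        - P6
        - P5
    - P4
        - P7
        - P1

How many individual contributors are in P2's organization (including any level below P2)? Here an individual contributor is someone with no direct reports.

4

The people in P2's organization with no one reporting to them are P1, P7, P5, P6. That is 4.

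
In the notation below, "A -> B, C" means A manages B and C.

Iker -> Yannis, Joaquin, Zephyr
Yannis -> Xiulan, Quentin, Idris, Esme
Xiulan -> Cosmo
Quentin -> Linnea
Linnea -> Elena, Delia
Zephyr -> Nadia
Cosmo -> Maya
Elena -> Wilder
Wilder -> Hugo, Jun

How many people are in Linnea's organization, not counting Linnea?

5

Linnea directly manages Elena, Delia. Under Elena: Wilder, Jun, Hugo (3). Delia has no reports. So Linnea's organization is 2 direct reports plus everyone under them: 4 + 1 = 5.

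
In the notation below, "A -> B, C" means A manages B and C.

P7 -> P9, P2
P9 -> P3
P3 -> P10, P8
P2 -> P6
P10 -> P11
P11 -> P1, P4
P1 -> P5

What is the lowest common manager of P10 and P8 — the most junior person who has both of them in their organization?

P3

P10's chain of managers is P3, P9, P7. P8's chain of managers is P3, P9, P7. The first manager that appears in both chains is P3.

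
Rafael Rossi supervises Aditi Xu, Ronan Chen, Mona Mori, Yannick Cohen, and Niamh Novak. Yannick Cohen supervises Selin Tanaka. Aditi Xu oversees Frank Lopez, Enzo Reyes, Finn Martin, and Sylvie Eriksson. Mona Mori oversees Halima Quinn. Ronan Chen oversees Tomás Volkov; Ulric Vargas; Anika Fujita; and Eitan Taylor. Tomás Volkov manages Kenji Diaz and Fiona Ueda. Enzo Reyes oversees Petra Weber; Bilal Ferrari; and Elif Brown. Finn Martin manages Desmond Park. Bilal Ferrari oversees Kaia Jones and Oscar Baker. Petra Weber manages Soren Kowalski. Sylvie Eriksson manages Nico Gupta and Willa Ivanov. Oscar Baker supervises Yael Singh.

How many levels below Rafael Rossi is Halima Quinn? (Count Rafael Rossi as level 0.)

Chain from Halima Quinn up to Rafael Rossi: Halima Quinn → Mona Mori → Rafael Rossi. That is 2 steps up, so Halima Quinn is 2 levels below Rafael Rossi.

2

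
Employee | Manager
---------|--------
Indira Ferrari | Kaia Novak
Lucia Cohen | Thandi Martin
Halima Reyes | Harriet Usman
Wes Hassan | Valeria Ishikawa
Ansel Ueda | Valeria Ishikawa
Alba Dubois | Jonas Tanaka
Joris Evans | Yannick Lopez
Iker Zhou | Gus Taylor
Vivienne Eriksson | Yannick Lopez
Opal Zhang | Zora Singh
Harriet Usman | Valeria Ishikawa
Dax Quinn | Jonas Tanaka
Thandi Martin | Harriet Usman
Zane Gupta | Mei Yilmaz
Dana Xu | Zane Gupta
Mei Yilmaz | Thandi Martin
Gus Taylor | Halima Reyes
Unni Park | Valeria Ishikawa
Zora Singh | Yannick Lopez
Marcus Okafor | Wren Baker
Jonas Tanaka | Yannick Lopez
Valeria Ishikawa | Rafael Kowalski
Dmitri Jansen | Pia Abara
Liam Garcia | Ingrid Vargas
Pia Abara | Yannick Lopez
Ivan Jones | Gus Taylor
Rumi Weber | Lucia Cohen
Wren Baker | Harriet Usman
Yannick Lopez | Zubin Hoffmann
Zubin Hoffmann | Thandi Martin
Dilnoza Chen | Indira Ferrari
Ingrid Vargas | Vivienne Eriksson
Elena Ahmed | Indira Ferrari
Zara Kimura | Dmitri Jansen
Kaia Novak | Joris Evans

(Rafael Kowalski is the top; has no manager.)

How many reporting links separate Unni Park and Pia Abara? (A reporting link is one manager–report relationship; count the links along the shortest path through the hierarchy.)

Unni Park is 1 level below Valeria Ishikawa, and Pia Abara is 5 levels below Valeria Ishikawa (their lowest common manager). The shortest path runs up from Unni Park to Valeria Ishikawa and back down to Pia Abara: 1 + 5 = 6 links.

6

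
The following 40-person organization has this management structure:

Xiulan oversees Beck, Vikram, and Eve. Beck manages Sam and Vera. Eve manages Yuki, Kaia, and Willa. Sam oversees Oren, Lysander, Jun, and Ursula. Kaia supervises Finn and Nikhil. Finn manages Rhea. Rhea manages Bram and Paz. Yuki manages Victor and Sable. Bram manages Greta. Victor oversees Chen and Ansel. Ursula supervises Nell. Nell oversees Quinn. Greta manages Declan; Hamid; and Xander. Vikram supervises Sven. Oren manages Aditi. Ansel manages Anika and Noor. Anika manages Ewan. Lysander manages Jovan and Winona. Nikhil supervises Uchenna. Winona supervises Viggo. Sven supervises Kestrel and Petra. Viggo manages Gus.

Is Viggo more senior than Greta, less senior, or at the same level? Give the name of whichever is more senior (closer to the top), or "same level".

Viggo

Viggo is 5 levels below Xiulan; Greta is 6. Viggo is higher.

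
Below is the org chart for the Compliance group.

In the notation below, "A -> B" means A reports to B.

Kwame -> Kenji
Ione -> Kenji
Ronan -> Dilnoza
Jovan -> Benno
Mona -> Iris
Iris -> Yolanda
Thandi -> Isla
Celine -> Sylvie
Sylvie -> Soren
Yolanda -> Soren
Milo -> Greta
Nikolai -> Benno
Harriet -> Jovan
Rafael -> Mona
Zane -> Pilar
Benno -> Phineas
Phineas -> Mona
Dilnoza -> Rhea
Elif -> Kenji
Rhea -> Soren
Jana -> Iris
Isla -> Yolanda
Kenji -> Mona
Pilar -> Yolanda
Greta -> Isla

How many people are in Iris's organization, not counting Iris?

Iris directly manages Mona, Jana. Under Mona: Kenji, Ione, Kwame, Elif, Rafael, Phineas, Benno, Nikolai, Jovan, Harriet (10). Jana has no reports. So Iris's organization is 2 direct reports plus everyone under them: 11 + 1 = 12.

12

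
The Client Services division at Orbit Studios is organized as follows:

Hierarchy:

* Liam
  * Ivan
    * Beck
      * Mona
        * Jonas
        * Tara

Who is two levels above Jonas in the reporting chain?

Beck

Jonas reports to Mona, and Mona reports to Beck. So Jonas's skip-level manager is Beck.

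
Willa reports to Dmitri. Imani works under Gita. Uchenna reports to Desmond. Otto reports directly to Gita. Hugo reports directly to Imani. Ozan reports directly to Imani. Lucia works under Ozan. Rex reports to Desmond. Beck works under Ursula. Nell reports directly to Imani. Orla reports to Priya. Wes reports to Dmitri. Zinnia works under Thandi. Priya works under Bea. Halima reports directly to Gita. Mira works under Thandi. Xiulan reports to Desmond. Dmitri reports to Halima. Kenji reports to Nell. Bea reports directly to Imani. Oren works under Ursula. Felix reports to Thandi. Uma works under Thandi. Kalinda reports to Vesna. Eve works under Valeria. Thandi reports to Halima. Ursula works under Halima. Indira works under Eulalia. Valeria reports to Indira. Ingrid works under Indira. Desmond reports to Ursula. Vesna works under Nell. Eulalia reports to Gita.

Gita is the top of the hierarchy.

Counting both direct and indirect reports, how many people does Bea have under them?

2

Bea directly manages Priya. Under Priya: Orla (1). That's 2 in total.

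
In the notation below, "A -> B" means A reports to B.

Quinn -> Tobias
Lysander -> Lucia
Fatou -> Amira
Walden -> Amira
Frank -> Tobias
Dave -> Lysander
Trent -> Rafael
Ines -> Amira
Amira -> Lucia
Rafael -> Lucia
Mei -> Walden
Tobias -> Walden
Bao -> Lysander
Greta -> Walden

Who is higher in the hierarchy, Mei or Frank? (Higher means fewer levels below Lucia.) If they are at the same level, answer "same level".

Mei

Mei is 3 levels below Lucia; Frank is 4. Mei is higher.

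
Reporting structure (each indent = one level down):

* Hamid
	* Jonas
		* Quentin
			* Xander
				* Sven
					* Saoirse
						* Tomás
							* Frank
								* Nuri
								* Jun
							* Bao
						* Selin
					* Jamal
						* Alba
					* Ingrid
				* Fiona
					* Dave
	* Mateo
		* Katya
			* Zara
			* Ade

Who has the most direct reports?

Sven

Direct-report counts: Hamid has 2; Mateo has 1; Katya has 2; Jonas has 1; Quentin has 1; Xander has 2; Fiona has 1; Sven has 3; Jamal has 1; Saoirse has 2; Tomás has 2; Frank has 2. The largest is 3, held by Sven.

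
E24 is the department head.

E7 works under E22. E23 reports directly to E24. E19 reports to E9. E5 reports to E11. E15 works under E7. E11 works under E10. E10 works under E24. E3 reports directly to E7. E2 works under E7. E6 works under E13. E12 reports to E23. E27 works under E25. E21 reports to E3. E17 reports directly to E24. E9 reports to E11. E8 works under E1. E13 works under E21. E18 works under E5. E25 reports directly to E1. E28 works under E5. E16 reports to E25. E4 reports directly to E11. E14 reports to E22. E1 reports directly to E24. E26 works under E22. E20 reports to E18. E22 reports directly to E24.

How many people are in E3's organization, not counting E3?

3

E3 directly manages E21. Under E21: E13, E6 (2). That's 3 in total.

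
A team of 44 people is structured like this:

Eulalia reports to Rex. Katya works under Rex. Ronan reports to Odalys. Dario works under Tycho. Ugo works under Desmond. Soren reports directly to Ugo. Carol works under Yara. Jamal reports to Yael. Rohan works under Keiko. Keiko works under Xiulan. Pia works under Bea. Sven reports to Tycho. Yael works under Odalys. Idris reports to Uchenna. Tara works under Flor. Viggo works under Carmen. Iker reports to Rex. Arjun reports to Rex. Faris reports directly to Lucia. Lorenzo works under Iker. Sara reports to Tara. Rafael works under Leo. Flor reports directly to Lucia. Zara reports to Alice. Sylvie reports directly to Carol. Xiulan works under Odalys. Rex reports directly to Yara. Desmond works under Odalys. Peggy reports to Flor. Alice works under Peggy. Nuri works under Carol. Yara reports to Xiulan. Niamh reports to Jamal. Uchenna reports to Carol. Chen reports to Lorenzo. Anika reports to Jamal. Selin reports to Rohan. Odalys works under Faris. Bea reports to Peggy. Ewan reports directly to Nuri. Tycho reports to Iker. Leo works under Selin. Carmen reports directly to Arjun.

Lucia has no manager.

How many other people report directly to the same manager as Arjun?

Arjun reports to Rex. Rex's other direct reports are Katya, Iker, Eulalia — 3 peers.

3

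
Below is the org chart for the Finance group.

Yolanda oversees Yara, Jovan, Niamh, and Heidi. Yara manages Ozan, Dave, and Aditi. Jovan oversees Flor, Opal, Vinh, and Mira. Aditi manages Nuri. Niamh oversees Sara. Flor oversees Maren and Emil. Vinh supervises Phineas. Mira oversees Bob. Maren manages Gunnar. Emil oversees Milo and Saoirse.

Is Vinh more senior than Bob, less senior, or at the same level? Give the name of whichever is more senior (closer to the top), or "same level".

Vinh is 2 levels below Yolanda; Bob is 3. Vinh is higher.

Vinh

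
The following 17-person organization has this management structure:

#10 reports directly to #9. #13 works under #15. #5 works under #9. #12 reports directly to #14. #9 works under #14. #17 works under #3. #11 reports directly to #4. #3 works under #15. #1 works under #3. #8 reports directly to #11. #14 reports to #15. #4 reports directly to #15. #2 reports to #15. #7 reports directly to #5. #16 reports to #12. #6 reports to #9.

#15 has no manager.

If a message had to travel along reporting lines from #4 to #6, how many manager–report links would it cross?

4

#4 is 1 level below #15, and #6 is 3 levels below #15 (their lowest common manager). The shortest path runs up from #4 to #15 and back down to #6: 1 + 3 = 4 links.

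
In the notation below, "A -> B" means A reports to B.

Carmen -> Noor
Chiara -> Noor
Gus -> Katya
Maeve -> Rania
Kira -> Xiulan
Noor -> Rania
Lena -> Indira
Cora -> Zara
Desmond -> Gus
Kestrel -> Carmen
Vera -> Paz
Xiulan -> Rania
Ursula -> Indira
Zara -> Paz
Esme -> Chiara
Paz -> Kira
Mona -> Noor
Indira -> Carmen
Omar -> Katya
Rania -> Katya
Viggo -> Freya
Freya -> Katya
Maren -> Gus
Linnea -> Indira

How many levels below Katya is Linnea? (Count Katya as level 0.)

5

Chain from Linnea up to Katya: Linnea → Indira → Carmen → Noor → Rania → Katya. That is 5 steps up, so Linnea is 5 levels below Katya.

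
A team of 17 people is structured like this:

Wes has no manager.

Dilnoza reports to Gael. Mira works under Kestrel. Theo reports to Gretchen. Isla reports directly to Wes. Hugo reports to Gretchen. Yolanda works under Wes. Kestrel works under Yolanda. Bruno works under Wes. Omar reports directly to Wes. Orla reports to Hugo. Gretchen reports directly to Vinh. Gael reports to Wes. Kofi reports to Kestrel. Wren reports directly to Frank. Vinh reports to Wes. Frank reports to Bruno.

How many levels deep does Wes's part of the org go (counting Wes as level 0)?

The longest chain under Wes runs Wes → Vinh → Gretchen → Hugo → Orla, which is 4 levels below Wes.

4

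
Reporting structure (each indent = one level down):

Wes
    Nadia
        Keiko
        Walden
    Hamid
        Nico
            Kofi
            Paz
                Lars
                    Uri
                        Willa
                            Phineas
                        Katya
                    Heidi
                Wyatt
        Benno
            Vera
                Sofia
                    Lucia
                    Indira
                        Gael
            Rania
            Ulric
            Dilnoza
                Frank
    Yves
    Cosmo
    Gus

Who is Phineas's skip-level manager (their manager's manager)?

Phineas reports to Willa, and Willa reports to Uri. So Phineas's skip-level manager is Uri.

Uri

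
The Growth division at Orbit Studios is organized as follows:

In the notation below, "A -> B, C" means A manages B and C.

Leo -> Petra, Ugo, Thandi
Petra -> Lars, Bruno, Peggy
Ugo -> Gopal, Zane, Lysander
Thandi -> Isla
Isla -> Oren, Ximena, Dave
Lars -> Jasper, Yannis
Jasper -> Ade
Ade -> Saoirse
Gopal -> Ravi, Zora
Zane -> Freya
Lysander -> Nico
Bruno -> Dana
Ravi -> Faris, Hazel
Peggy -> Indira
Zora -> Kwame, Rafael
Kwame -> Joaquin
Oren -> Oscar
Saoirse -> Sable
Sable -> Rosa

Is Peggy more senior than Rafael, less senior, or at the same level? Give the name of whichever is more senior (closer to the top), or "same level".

Peggy

Peggy is 2 levels below Leo; Rafael is 4. Peggy is higher.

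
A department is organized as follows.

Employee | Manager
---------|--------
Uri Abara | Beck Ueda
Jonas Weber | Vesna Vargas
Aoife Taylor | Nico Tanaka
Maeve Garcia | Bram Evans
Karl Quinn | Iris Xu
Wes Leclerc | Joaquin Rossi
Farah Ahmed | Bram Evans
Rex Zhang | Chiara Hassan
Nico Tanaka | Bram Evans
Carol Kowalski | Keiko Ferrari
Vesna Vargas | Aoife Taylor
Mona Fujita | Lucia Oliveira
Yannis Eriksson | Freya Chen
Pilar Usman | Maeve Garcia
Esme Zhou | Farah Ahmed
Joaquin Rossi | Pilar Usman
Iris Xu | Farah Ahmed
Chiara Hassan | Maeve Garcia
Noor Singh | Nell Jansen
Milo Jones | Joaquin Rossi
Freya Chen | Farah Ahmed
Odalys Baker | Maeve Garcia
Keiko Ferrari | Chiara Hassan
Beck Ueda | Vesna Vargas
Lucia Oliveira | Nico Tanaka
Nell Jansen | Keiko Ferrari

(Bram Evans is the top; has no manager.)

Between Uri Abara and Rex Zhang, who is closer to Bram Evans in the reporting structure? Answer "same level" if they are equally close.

Uri Abara is 5 levels below Bram Evans; Rex Zhang is 3. Rex Zhang is higher.

Rex Zhang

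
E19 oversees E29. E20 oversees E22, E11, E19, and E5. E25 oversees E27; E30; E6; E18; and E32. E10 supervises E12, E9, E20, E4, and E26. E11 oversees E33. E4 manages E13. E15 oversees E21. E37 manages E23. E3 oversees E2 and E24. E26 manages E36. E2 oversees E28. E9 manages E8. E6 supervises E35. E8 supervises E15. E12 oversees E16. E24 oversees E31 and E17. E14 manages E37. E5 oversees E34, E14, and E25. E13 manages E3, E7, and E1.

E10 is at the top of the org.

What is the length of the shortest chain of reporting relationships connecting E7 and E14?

6

E7 is 3 levels below E10, and E14 is 3 levels below E10 (their lowest common manager). The shortest path runs up from E7 to E10 and back down to E14: 3 + 3 = 6 links.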